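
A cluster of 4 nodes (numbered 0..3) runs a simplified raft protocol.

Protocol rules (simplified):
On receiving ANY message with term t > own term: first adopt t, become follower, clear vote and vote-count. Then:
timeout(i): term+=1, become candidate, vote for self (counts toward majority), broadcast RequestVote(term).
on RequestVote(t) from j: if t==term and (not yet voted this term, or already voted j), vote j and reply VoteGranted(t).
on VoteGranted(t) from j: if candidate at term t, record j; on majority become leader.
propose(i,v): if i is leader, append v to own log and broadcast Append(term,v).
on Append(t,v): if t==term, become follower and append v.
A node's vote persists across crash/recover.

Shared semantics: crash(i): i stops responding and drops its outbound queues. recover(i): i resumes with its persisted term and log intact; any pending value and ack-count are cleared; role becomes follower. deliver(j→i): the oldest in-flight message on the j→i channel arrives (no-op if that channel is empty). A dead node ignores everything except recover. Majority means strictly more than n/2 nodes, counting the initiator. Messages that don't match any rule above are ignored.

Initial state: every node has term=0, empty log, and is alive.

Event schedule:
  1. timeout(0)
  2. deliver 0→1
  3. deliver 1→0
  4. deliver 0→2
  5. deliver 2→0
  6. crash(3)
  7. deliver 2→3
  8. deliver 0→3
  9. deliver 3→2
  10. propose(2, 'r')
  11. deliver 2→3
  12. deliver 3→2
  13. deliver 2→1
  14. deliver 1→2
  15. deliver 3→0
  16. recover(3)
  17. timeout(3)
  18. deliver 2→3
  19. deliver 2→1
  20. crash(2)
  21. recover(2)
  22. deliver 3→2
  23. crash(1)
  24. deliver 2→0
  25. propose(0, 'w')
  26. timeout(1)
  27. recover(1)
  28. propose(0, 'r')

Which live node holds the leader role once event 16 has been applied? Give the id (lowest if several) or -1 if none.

0

step 1 timeout(0): 0={cand,t=1,log=-}
step 2 deliver 0→1: 1={foll,t=1,log=-}
step 3 deliver 1→0: —
step 4 deliver 0→2: 2={foll,t=1,log=-}
step 5 deliver 2→0: 0={lead,t=1,log=-}
step 6 crash(3): 3={✗foll,t=0,log=-}
step 7 deliver 2→3: —
step 8 deliver 0→3: —
step 9 deliver 3→2: —
step 10 propose(2,'r'): —
step 11 deliver 2→3: —
step 12 deliver 3→2: —
step 13 deliver 2→1: —
step 14 deliver 1→2: —
step 15 deliver 3→0: —
step 16 recover(3): 3={foll,t=0,log=-}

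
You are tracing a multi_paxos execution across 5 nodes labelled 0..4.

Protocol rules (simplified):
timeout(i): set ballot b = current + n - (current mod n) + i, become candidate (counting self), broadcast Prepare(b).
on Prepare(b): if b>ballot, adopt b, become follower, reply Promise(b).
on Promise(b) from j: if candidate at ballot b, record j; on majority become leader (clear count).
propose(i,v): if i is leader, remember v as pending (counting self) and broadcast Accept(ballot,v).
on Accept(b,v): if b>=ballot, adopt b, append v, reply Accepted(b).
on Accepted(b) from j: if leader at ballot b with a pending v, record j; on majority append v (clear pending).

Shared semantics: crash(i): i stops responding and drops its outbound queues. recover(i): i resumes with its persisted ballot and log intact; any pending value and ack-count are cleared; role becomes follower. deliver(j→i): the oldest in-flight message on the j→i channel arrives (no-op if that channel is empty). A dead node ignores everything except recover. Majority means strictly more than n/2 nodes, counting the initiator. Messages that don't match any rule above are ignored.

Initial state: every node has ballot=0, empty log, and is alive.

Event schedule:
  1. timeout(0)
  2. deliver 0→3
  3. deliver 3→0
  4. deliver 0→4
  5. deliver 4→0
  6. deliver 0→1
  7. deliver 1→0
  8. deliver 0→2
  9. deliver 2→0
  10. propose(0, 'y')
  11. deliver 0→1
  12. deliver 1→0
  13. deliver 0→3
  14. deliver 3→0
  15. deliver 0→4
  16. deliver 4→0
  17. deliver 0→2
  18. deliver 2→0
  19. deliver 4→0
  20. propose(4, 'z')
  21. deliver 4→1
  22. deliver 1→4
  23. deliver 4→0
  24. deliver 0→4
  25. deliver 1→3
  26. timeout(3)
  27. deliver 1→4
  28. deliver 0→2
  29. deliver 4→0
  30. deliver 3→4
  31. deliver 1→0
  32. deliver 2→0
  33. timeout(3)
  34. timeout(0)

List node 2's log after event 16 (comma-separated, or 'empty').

empty

1. timeout(0):  <0:cand b5 ->
2. deliver 0→3:  <3:foll b5 ->
3. deliver 3→0:  nop
4. deliver 0→4:  <4:foll b5 ->
5. deliver 4→0:  <0:lead b5 ->
6. deliver 0→1:  <1:foll b5 ->
7. deliver 1→0:  nop
8. deliver 0→2:  <2:foll b5 ->
9. deliver 2→0:  nop
10. propose(0,'y'):  nop
11. deliver 0→1:  <1:foll b5 y>
12. deliver 1→0:  nop
13. deliver 0→3:  <3:foll b5 y>
14. deliver 3→0:  <0:lead b5 y>
15. deliver 0→4:  <4:foll b5 y>
16. deliver 4→0:  nop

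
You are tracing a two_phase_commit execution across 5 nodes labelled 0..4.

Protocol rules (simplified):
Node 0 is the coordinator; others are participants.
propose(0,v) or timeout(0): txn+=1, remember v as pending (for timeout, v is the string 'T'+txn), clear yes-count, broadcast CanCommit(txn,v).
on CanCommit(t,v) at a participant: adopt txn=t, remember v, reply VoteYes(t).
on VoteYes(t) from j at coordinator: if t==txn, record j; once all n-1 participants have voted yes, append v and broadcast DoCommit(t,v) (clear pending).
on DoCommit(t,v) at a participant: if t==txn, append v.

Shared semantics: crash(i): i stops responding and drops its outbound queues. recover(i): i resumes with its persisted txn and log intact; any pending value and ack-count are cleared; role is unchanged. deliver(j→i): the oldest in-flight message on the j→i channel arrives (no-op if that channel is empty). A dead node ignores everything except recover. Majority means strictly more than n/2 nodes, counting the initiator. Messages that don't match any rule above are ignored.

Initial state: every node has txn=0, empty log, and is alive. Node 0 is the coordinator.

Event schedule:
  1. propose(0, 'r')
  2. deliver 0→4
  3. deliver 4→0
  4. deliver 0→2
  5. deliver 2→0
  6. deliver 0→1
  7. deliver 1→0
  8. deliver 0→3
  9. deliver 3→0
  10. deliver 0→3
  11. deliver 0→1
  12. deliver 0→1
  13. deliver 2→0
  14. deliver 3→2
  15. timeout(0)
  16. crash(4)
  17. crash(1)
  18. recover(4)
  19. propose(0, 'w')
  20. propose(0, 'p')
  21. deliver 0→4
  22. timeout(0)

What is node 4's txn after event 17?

1

step 1 propose(0,'r'): 0={coor,t=1,log=-}
step 2 deliver 0→4: 4={part,t=1,log=-}
step 3 deliver 4→0: —
step 4 deliver 0→2: 2={part,t=1,log=-}
step 5 deliver 2→0: —
step 6 deliver 0→1: 1={part,t=1,log=-}
step 7 deliver 1→0: —
step 8 deliver 0→3: 3={part,t=1,log=-}
step 9 deliver 3→0: 0={coor,t=1,log=r}
step 10 deliver 0→3: 3={part,t=1,log=r}
step 11 deliver 0→1: 1={part,t=1,log=r}
step 12 deliver 0→1: —
step 13 deliver 2→0: —
step 14 deliver 3→2: —
step 15 timeout(0): 0={coor,t=2,log=r}
step 16 crash(4): 4={✗part,t=1,log=-}
step 17 crash(1): 1={✗part,t=1,log=r}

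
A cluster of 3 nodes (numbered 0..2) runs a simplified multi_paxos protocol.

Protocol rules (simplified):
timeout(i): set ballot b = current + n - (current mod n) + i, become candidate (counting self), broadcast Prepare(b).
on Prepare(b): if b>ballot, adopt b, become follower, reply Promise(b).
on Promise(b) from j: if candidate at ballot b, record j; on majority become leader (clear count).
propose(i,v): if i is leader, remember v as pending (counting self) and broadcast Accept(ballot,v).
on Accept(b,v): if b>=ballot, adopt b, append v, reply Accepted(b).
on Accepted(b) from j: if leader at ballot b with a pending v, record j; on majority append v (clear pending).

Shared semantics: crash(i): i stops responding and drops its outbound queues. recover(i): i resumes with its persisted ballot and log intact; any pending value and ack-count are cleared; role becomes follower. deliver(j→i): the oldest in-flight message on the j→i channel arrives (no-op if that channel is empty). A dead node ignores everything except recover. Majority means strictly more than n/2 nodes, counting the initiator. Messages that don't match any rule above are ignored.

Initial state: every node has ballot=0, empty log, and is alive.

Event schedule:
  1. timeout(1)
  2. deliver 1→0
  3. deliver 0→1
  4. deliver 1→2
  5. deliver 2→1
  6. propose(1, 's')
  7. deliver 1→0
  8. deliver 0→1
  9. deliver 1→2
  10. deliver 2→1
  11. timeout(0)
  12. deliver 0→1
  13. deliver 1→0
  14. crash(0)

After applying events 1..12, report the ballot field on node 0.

after 1 — timeout(1): n1:cand/b4/[-]
after 2 — deliver 1→0: n0:foll/b4/[-]
after 3 — deliver 0→1: n1:lead/b4/[-]
after 4 — deliver 1→2: n2:foll/b4/[-]
after 5 — deliver 2→1: ·
after 6 — propose(1,'s'): ·
after 7 — deliver 1→0: n0:foll/b4/[s]
after 8 — deliver 0→1: n1:lead/b4/[s]
after 9 — deliver 1→2: n2:foll/b4/[s]
after 10 — deliver 2→1: ·
after 11 — timeout(0): n0:cand/b6/[s]
after 12 — deliver 0→1: n1:foll/b6/[s]

6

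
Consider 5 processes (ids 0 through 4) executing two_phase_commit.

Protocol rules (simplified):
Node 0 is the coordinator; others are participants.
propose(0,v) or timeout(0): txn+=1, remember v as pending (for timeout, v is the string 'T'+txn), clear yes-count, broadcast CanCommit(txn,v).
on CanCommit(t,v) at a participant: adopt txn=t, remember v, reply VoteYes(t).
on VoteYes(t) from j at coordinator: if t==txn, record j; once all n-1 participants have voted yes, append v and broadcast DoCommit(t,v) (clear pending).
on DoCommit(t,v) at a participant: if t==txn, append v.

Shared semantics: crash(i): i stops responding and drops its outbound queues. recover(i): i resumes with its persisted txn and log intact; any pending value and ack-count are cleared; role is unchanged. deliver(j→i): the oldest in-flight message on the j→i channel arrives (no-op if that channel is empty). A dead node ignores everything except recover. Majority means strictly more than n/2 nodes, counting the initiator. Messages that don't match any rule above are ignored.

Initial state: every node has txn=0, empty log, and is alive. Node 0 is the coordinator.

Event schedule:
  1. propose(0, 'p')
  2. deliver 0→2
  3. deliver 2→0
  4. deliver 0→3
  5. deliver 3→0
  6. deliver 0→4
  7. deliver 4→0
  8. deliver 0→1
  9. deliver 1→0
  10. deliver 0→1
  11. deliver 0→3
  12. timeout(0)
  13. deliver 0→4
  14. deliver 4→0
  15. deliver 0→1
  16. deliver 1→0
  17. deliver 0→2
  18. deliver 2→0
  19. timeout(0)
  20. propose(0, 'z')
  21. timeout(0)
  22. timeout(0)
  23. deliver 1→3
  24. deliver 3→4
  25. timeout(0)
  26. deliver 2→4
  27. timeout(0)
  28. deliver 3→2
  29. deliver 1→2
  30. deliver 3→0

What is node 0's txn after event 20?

1. propose(0,'p'):  <0:coor t1 ->
2. deliver 0→2:  <2:part t1 ->
3. deliver 2→0:  nop
4. deliver 0→3:  <3:part t1 ->
5. deliver 3→0:  nop
6. deliver 0→4:  <4:part t1 ->
7. deliver 4→0:  nop
8. deliver 0→1:  <1:part t1 ->
9. deliver 1→0:  <0:coor t1 p>
10. deliver 0→1:  <1:part t1 p>
11. deliver 0→3:  <3:part t1 p>
12. timeout(0):  <0:coor t2 p>
13. deliver 0→4:  <4:part t1 p>
14. deliver 4→0:  nop
15. deliver 0→1:  <1:part t2 p>
16. deliver 1→0:  nop
17. deliver 0→2:  <2:part t1 p>
18. deliver 2→0:  nop
19. timeout(0):  <0:coor t3 p>
20. propose(0,'z'):  <0:coor t4 p>

4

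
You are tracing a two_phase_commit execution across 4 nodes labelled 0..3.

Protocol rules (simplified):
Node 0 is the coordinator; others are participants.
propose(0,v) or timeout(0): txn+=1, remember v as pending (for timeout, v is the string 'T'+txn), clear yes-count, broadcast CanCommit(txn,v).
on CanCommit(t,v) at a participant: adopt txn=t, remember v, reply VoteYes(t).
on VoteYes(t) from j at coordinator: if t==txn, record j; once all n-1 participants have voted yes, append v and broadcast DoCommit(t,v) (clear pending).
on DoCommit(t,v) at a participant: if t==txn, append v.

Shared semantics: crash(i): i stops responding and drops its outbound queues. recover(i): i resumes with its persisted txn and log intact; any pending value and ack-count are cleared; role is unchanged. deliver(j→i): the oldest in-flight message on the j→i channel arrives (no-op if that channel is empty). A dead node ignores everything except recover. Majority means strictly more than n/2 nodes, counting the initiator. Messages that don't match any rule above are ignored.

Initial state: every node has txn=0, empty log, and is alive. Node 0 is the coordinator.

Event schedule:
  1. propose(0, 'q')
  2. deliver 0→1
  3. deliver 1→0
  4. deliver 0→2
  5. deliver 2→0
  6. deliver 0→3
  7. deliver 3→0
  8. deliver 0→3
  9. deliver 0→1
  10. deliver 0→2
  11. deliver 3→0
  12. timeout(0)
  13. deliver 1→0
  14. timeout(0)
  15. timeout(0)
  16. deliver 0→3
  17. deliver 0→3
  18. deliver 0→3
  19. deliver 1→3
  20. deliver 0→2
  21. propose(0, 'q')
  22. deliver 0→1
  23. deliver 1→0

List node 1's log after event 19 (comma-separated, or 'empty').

q

[1] propose(0,'q') → N0(coor t1 [-])
[2] deliver 0→1 → N1(part t1 [-])
[3] deliver 1→0 → ∅
[4] deliver 0→2 → N2(part t1 [-])
[5] deliver 2→0 → ∅
[6] deliver 0→3 → N3(part t1 [-])
[7] deliver 3→0 → N0(coor t1 [q])
[8] deliver 0→3 → N3(part t1 [q])
[9] deliver 0→1 → N1(part t1 [q])
[10] deliver 0→2 → N2(part t1 [q])
[11] deliver 3→0 → ∅
[12] timeout(0) → N0(coor t2 [q])
[13] deliver 1→0 → ∅
[14] timeout(0) → N0(coor t3 [q])
[15] timeout(0) → N0(coor t4 [q])
[16] deliver 0→3 → N3(part t2 [q])
[17] deliver 0→3 → N3(part t3 [q])
[18] deliver 0→3 → N3(part t4 [q])
[19] deliver 1→3 → ∅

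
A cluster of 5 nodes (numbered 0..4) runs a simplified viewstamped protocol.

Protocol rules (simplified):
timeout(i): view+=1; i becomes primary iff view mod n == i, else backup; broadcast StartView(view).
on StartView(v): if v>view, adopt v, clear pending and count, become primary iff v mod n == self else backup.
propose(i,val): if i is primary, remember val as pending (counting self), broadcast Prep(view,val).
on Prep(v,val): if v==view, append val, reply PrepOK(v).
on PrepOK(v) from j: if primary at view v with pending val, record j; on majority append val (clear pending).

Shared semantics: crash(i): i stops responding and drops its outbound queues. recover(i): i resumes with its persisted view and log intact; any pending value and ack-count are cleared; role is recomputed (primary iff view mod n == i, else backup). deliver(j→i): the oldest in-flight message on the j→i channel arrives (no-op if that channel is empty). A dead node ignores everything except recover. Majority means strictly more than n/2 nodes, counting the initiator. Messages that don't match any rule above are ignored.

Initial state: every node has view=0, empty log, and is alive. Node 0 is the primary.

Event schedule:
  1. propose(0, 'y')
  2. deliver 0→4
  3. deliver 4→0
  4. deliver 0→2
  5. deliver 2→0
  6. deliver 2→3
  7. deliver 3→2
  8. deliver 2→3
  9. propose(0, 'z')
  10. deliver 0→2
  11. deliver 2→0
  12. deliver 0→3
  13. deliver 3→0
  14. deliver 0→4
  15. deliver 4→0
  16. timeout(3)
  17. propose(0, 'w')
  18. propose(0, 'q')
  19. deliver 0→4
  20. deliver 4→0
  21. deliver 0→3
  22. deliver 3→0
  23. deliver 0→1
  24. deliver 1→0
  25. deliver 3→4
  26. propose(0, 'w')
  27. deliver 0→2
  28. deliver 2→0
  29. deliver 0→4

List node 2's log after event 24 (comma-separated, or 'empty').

y,z

1. propose(0,'y'):  nop
2. deliver 0→4:  <4:back v0 y>
3. deliver 4→0:  nop
4. deliver 0→2:  <2:back v0 y>
5. deliver 2→0:  <0:prim v0 y>
6. deliver 2→3:  nop
7. deliver 3→2:  nop
8. deliver 2→3:  nop
9. propose(0,'z'):  nop
10. deliver 0→2:  <2:back v0 y,z>
11. deliver 2→0:  nop
12. deliver 0→3:  <3:back v0 y>
13. deliver 3→0:  <0:prim v0 y,z>
14. deliver 0→4:  <4:back v0 y,z>
15. deliver 4→0:  nop
16. timeout(3):  <3:back v1 y>
17. propose(0,'w'):  nop
18. propose(0,'q'):  nop
19. deliver 0→4:  <4:back v0 y,z,w>
20. deliver 4→0:  nop
21. deliver 0→3:  nop
22. deliver 3→0:  <0:back v1 y,z>
23. deliver 0→1:  <1:back v0 y>
24. deliver 1→0:  nop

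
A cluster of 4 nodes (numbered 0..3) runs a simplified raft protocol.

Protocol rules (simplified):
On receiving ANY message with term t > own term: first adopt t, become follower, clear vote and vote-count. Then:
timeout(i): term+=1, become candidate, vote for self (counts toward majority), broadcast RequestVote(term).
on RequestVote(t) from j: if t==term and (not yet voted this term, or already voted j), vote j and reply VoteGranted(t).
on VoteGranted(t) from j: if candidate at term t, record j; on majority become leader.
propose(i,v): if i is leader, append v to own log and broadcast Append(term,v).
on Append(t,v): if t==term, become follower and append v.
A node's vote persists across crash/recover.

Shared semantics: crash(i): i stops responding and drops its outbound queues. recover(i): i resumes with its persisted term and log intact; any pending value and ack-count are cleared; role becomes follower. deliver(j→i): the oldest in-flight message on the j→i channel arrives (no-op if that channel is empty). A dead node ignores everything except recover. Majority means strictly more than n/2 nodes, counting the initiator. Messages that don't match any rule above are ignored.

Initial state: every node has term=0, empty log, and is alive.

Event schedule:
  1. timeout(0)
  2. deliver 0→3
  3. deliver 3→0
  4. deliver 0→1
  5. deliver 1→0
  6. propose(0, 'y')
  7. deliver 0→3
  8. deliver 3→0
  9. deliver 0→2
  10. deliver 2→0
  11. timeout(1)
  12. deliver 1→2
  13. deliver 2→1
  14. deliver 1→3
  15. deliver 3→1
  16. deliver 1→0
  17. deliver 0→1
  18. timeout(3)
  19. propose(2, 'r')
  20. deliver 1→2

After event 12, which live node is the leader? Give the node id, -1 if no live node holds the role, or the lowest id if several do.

0

[1] timeout(0) → N0(cand t1 [-])
[2] deliver 0→3 → N3(foll t1 [-])
[3] deliver 3→0 → ∅
[4] deliver 0→1 → N1(foll t1 [-])
[5] deliver 1→0 → N0(lead t1 [-])
[6] propose(0,'y') → N0(lead t1 [y])
[7] deliver 0→3 → N3(foll t1 [y])
[8] deliver 3→0 → ∅
[9] deliver 0→2 → N2(foll t1 [-])
[10] deliver 2→0 → ∅
[11] timeout(1) → N1(cand t2 [-])
[12] deliver 1→2 → N2(foll t2 [-])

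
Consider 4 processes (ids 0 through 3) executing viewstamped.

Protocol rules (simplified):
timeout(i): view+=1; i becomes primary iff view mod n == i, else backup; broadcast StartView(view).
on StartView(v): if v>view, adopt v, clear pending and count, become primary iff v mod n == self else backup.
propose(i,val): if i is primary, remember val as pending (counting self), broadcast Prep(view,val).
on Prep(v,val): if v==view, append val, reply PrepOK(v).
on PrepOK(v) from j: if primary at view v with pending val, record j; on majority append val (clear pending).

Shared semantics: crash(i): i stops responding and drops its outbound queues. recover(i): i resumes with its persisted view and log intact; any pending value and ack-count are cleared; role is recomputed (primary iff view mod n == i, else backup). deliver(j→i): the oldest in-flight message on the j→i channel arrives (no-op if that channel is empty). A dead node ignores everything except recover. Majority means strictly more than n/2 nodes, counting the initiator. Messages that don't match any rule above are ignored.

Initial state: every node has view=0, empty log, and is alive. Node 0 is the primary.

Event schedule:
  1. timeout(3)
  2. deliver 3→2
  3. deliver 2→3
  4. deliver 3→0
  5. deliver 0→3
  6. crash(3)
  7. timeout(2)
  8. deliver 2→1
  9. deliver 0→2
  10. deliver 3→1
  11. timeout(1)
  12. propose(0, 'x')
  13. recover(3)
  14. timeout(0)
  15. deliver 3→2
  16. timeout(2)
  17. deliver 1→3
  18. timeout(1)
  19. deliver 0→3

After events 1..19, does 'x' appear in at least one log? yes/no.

step 1 timeout(3): 3={back,v=1,log=-}
step 2 deliver 3→2: 2={back,v=1,log=-}
step 3 deliver 2→3: —
step 4 deliver 3→0: 0={back,v=1,log=-}
step 5 deliver 0→3: —
step 6 crash(3): 3={✗back,v=1,log=-}
step 7 timeout(2): 2={prim,v=2,log=-}
step 8 deliver 2→1: 1={back,v=2,log=-}
step 9 deliver 0→2: —
step 10 deliver 3→1: —
step 11 timeout(1): 1={back,v=3,log=-}
step 12 propose(0,'x'): —
step 13 recover(3): 3={back,v=1,log=-}
step 14 timeout(0): 0={back,v=2,log=-}
step 15 deliver 3→2: —
step 16 timeout(2): 2={back,v=3,log=-}
step 17 deliver 1→3: 3={prim,v=3,log=-}
step 18 timeout(1): 1={back,v=4,log=-}
step 19 deliver 0→3: —

no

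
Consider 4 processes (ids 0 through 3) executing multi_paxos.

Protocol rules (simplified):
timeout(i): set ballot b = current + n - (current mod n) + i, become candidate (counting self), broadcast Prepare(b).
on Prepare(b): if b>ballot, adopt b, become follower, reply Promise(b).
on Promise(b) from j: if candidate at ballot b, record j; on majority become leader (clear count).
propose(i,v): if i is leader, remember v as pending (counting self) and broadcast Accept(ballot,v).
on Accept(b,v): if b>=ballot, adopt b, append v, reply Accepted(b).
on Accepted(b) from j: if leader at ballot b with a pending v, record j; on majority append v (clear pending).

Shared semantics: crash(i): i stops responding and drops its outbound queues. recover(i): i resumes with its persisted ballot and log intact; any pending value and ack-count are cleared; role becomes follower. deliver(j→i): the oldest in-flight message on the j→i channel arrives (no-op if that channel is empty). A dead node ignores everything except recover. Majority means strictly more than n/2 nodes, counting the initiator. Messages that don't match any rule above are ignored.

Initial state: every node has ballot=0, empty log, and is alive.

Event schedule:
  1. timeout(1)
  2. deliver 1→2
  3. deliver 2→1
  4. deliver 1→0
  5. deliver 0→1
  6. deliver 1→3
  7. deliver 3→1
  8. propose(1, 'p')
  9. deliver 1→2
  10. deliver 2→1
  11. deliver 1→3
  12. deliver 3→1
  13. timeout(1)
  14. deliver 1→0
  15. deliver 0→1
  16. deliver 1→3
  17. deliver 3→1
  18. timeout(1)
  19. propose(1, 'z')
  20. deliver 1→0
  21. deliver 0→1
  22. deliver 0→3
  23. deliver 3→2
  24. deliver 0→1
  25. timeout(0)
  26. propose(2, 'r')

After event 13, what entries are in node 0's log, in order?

empty

step 1 timeout(1): 1={cand,b=5,log=-}
step 2 deliver 1→2: 2={foll,b=5,log=-}
step 3 deliver 2→1: —
step 4 deliver 1→0: 0={foll,b=5,log=-}
step 5 deliver 0→1: 1={lead,b=5,log=-}
step 6 deliver 1→3: 3={foll,b=5,log=-}
step 7 deliver 3→1: —
step 8 propose(1,'p'): —
step 9 deliver 1→2: 2={foll,b=5,log=p}
step 10 deliver 2→1: —
step 11 deliver 1→3: 3={foll,b=5,log=p}
step 12 deliver 3→1: 1={lead,b=5,log=p}
step 13 timeout(1): 1={cand,b=9,log=p}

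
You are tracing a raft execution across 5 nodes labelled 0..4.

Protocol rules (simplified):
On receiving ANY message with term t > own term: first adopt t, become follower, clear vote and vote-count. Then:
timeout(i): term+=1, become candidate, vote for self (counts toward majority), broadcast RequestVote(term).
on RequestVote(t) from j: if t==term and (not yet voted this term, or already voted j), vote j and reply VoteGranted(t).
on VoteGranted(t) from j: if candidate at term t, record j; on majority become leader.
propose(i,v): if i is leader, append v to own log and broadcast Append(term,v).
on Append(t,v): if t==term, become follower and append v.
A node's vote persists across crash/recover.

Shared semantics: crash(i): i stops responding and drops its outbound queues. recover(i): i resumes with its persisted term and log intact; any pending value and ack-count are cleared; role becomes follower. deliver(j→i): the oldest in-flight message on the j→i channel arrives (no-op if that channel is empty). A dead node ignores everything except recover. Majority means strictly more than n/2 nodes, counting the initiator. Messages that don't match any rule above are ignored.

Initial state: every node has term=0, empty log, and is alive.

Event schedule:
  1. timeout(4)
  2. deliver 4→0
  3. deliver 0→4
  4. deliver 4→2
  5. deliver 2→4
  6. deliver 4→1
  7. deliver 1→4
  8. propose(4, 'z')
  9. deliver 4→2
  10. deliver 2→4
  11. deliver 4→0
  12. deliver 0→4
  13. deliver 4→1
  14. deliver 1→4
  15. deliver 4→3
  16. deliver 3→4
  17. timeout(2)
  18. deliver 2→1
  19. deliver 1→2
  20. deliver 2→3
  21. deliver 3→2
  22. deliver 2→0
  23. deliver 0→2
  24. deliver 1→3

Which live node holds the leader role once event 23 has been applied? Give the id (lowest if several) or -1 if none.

2

after 1 — timeout(4): n4:cand/t1/[-]
after 2 — deliver 4→0: n0:foll/t1/[-]
after 3 — deliver 0→4: ·
after 4 — deliver 4→2: n2:foll/t1/[-]
after 5 — deliver 2→4: n4:lead/t1/[-]
after 6 — deliver 4→1: n1:foll/t1/[-]
after 7 — deliver 1→4: ·
after 8 — propose(4,'z'): n4:lead/t1/[z]
after 9 — deliver 4→2: n2:foll/t1/[z]
after 10 — deliver 2→4: ·
after 11 — deliver 4→0: n0:foll/t1/[z]
after 12 — deliver 0→4: ·
after 13 — deliver 4→1: n1:foll/t1/[z]
after 14 — deliver 1→4: ·
after 15 — deliver 4→3: n3:foll/t1/[-]
after 16 — deliver 3→4: ·
after 17 — timeout(2): n2:cand/t2/[z]
after 18 — deliver 2→1: n1:foll/t2/[z]
after 19 — deliver 1→2: ·
after 20 — deliver 2→3: n3:foll/t2/[-]
after 21 — deliver 3→2: n2:lead/t2/[z]
after 22 — deliver 2→0: n0:foll/t2/[z]
after 23 — deliver 0→2: ·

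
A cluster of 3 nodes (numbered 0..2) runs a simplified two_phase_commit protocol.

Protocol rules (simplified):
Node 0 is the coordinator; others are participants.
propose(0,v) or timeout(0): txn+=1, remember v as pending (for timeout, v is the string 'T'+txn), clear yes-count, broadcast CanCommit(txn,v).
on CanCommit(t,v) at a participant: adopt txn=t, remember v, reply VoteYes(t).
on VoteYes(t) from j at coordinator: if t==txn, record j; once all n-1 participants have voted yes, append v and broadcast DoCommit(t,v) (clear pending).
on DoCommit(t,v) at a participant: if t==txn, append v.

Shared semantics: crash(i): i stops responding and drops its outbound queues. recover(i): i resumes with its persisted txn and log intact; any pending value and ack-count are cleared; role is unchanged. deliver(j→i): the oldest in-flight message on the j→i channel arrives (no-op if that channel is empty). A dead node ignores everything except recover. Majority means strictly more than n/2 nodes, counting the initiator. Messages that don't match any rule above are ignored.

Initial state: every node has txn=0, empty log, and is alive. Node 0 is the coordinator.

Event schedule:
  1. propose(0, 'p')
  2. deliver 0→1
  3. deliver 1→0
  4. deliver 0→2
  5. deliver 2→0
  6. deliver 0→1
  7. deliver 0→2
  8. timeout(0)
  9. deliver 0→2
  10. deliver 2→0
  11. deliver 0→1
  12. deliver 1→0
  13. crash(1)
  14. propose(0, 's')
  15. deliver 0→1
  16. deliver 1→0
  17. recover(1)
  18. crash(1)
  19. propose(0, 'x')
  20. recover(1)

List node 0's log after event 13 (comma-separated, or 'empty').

[1] propose(0,'p') → N0(coor t1 [-])
[2] deliver 0→1 → N1(part t1 [-])
[3] deliver 1→0 → ∅
[4] deliver 0→2 → N2(part t1 [-])
[5] deliver 2→0 → N0(coor t1 [p])
[6] deliver 0→1 → N1(part t1 [p])
[7] deliver 0→2 → N2(part t1 [p])
[8] timeout(0) → N0(coor t2 [p])
[9] deliver 0→2 → N2(part t2 [p])
[10] deliver 2→0 → ∅
[11] deliver 0→1 → N1(part t2 [p])
[12] deliver 1→0 → N0(coor t2 [p,T2])
[13] crash(1) → N1(✗part t2 [p])

p,T2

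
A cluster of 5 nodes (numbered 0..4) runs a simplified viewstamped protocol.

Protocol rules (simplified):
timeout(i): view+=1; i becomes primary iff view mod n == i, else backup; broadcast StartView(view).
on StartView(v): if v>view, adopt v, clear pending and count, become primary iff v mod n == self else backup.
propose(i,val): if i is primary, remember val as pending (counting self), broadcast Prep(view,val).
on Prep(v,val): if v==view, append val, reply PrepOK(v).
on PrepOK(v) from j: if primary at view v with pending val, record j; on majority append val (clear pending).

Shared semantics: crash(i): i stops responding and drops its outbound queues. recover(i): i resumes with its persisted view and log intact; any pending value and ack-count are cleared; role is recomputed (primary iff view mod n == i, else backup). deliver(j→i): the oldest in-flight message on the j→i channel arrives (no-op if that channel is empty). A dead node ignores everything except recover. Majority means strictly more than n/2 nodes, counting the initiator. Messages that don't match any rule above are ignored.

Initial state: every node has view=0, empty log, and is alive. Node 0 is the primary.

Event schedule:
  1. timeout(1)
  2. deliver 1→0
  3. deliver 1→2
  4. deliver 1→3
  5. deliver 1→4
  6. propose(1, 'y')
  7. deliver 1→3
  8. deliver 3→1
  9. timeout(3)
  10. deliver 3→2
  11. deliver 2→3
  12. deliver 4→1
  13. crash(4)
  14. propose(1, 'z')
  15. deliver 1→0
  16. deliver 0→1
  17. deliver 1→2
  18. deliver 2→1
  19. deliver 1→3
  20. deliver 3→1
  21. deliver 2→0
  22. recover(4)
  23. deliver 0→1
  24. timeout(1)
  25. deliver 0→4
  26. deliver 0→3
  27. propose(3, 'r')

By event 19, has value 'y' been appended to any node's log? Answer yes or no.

yes

e1 timeout(1): 1[prim,v=1,-]
e2 deliver 1→0: 0[back,v=1,-]
e3 deliver 1→2: 2[back,v=1,-]
e4 deliver 1→3: 3[back,v=1,-]
e5 deliver 1→4: 4[back,v=1,-]
e6 propose(1,'y'): ·
e7 deliver 1→3: 3[back,v=1,y]
e8 deliver 3→1: ·
e9 timeout(3): 3[back,v=2,y]
e10 deliver 3→2: 2[prim,v=2,-]
e11 deliver 2→3: ·
e12 deliver 4→1: ·
e13 crash(4): 4[✗back,v=1,-]
e14 propose(1,'z'): ·
e15 deliver 1→0: 0[back,v=1,y]
e16 deliver 0→1: ·
e17 deliver 1→2: ·
e18 deliver 2→1: ·
e19 deliver 1→3: ·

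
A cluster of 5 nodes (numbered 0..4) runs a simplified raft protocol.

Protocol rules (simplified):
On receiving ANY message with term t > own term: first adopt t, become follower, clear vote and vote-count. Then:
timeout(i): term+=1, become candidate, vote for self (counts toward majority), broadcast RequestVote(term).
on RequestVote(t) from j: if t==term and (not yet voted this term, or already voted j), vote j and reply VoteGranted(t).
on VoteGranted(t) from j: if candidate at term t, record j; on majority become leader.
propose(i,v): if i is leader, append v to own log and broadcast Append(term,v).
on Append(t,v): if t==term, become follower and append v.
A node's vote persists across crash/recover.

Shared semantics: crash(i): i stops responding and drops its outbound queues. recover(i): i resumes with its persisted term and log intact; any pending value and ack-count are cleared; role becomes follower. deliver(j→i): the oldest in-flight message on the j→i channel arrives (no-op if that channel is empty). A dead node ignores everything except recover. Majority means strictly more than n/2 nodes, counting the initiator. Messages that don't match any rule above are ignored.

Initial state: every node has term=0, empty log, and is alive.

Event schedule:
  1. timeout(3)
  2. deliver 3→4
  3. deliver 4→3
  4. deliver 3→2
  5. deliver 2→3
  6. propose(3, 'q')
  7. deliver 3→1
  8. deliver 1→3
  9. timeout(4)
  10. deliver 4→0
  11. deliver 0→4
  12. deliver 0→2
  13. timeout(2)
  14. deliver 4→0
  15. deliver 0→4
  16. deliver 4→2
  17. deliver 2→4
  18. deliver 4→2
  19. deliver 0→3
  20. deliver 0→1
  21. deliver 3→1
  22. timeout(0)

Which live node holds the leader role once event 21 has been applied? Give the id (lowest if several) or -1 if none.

3

after 1 — timeout(3): n3:cand/t1/[-]
after 2 — deliver 3→4: n4:foll/t1/[-]
after 3 — deliver 4→3: ·
after 4 — deliver 3→2: n2:foll/t1/[-]
after 5 — deliver 2→3: n3:lead/t1/[-]
after 6 — propose(3,'q'): n3:lead/t1/[q]
after 7 — deliver 3→1: n1:foll/t1/[-]
after 8 — deliver 1→3: ·
after 9 — timeout(4): n4:cand/t2/[-]
after 10 — deliver 4→0: n0:foll/t2/[-]
after 11 — deliver 0→4: ·
after 12 — deliver 0→2: ·
after 13 — timeout(2): n2:cand/t2/[-]
after 14 — deliver 4→0: ·
after 15 — deliver 0→4: ·
after 16 — deliver 4→2: ·
after 17 — deliver 2→4: ·
after 18 — deliver 4→2: ·
after 19 — deliver 0→3: ·
after 20 — deliver 0→1: ·
after 21 — deliver 3→1: n1:foll/t1/[q]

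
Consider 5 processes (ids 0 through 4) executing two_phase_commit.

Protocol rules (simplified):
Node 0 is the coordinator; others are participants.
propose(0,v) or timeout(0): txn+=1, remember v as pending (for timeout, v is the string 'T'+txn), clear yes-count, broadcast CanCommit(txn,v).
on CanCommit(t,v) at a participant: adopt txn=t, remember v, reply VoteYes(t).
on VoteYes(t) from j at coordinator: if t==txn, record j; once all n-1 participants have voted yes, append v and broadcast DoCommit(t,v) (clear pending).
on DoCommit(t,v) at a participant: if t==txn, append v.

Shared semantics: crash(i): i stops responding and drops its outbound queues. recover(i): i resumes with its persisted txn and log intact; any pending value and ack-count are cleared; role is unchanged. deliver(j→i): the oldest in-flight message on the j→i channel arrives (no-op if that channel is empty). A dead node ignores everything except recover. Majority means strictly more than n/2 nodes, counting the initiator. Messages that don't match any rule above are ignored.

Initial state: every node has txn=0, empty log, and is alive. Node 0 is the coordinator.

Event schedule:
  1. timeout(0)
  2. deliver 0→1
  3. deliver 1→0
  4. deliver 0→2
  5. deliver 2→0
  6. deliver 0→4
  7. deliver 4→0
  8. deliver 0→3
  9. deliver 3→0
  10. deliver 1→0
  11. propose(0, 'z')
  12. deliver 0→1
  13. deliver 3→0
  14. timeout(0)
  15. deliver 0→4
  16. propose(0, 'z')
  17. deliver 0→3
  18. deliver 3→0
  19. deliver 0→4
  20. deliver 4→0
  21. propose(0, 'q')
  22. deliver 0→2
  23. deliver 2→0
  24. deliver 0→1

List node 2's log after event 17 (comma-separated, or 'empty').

e1 timeout(0): 0[coor,t=1,-]
e2 deliver 0→1: 1[part,t=1,-]
e3 deliver 1→0: ·
e4 deliver 0→2: 2[part,t=1,-]
e5 deliver 2→0: ·
e6 deliver 0→4: 4[part,t=1,-]
e7 deliver 4→0: ·
e8 deliver 0→3: 3[part,t=1,-]
e9 deliver 3→0: 0[coor,t=1,T1]
e10 deliver 1→0: ·
e11 propose(0,'z'): 0[coor,t=2,T1]
e12 deliver 0→1: 1[part,t=1,T1]
e13 deliver 3→0: ·
e14 timeout(0): 0[coor,t=3,T1]
e15 deliver 0→4: 4[part,t=1,T1]
e16 propose(0,'z'): 0[coor,t=4,T1]
e17 deliver 0→3: 3[part,t=1,T1]

empty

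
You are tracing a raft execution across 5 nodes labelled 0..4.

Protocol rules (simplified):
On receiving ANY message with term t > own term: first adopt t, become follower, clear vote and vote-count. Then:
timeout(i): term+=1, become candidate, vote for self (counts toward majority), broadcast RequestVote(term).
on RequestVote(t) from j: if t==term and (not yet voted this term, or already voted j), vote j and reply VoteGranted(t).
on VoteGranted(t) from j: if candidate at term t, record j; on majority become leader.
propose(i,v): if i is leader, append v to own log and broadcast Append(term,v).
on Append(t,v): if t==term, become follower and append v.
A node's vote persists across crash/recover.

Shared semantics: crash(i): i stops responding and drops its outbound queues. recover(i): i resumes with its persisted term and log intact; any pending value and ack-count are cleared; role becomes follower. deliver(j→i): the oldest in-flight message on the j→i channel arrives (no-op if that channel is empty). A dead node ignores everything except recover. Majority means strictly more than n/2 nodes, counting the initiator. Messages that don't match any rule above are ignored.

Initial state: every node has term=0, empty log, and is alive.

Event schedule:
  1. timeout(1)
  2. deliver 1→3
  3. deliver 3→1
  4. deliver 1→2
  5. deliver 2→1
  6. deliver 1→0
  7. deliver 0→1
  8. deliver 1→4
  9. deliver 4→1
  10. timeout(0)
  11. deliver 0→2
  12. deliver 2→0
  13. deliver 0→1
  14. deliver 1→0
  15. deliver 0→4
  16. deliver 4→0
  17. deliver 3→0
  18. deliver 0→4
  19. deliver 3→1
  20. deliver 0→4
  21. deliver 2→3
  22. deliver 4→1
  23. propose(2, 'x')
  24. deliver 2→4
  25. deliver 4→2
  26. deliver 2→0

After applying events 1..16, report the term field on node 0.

1. timeout(1):  <1:cand t1 ->
2. deliver 1→3:  <3:foll t1 ->
3. deliver 3→1:  nop
4. deliver 1→2:  <2:foll t1 ->
5. deliver 2→1:  <1:lead t1 ->
6. deliver 1→0:  <0:foll t1 ->
7. deliver 0→1:  nop
8. deliver 1→4:  <4:foll t1 ->
9. deliver 4→1:  nop
10. timeout(0):  <0:cand t2 ->
11. deliver 0→2:  <2:foll t2 ->
12. deliver 2→0:  nop
13. deliver 0→1:  <1:foll t2 ->
14. deliver 1→0:  <0:lead t2 ->
15. deliver 0→4:  <4:foll t2 ->
16. deliver 4→0:  nop

2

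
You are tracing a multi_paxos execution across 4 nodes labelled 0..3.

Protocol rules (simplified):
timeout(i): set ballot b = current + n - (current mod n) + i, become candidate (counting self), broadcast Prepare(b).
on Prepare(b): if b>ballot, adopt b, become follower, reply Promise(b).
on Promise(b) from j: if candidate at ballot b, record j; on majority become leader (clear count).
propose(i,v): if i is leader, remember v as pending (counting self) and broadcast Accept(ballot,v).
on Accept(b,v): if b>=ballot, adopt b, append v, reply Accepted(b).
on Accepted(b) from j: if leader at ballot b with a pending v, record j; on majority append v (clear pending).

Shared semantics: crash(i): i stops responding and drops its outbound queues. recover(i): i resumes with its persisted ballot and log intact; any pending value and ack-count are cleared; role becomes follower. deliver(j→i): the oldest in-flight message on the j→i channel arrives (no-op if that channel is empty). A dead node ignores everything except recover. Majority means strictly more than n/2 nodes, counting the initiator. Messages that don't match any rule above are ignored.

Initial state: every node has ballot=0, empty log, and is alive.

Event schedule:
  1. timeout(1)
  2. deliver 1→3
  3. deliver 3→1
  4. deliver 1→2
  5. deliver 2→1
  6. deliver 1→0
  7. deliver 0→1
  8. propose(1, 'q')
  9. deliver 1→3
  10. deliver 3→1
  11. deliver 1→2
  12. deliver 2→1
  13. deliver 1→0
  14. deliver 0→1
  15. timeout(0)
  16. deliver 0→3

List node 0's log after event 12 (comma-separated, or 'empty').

[1] timeout(1) → N1(cand b5 [-])
[2] deliver 1→3 → N3(foll b5 [-])
[3] deliver 3→1 → ∅
[4] deliver 1→2 → N2(foll b5 [-])
[5] deliver 2→1 → N1(lead b5 [-])
[6] deliver 1→0 → N0(foll b5 [-])
[7] deliver 0→1 → ∅
[8] propose(1,'q') → ∅
[9] deliver 1→3 → N3(foll b5 [q])
[10] deliver 3→1 → ∅
[11] deliver 1→2 → N2(foll b5 [q])
[12] deliver 2→1 → N1(lead b5 [q])

empty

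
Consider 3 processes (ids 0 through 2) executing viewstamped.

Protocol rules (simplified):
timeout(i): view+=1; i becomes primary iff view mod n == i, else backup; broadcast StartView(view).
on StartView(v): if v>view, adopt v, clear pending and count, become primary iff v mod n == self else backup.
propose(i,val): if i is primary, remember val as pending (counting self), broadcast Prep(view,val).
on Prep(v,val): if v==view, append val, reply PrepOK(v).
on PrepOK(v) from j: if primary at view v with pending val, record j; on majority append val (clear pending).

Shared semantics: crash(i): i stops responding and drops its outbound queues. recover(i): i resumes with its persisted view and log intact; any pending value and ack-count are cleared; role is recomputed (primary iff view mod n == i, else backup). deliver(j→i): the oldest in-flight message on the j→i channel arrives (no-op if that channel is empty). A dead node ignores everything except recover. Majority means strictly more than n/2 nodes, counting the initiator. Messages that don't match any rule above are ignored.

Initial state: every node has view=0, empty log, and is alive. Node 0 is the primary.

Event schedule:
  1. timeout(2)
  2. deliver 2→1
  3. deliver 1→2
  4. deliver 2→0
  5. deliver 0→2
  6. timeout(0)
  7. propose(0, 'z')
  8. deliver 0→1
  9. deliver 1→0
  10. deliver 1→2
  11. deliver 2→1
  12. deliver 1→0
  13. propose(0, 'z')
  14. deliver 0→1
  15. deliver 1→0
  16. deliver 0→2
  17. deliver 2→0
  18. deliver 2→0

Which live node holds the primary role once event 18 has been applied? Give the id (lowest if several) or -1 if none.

after 1 — timeout(2): n2:back/v1/[-]
after 2 — deliver 2→1: n1:prim/v1/[-]
after 3 — deliver 1→2: ·
after 4 — deliver 2→0: n0:back/v1/[-]
after 5 — deliver 0→2: ·
after 6 — timeout(0): n0:back/v2/[-]
after 7 — propose(0,'z'): ·
after 8 — deliver 0→1: n1:back/v2/[-]
after 9 — deliver 1→0: ·
after 10 — deliver 1→2: ·
after 11 — deliver 2→1: ·
after 12 — deliver 1→0: ·
after 13 — propose(0,'z'): ·
after 14 — deliver 0→1: ·
after 15 — deliver 1→0: ·
after 16 — deliver 0→2: n2:prim/v2/[-]
after 17 — deliver 2→0: ·
after 18 — deliver 2→0: ·

2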